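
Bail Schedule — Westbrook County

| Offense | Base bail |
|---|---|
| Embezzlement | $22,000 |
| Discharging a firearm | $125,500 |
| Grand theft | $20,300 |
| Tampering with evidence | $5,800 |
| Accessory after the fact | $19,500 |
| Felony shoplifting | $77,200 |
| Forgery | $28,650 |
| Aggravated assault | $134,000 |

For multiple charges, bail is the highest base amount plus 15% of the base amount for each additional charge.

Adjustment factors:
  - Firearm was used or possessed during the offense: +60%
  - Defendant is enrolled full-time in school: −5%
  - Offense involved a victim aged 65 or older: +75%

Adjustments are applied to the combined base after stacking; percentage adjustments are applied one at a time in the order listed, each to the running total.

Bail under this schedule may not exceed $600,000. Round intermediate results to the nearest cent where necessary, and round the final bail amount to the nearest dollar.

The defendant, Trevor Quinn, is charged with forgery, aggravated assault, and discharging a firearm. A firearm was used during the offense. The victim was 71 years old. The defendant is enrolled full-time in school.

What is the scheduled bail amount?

$417,946

Base amounts from the schedule: forgery $28,650; aggravated assault $134,000; discharging a firearm $125,500.
Stacking rule: highest base plus 15% of each additional charge. Highest is aggravated assault at $134,000. Additional: $28,650 × 15% = $4,297.50; $125,500 × 15% = $18,825. Combined base = $134,000 + $23,122.50 = $157,122.50.
Firearm was used or possessed during the offense (+60%): $157,122.50 × 1.6 = $251,396.
Defendant is enrolled full-time in school (−5%): $251,396 × 0.95 = $238,826.20.
Offense involved a victim aged 65 or older (+75%): $238,826.20 × 1.75 = $417,945.85.
$417,945.85 is within the $600,000 maximum.
Rounded to the nearest dollar: $417,946.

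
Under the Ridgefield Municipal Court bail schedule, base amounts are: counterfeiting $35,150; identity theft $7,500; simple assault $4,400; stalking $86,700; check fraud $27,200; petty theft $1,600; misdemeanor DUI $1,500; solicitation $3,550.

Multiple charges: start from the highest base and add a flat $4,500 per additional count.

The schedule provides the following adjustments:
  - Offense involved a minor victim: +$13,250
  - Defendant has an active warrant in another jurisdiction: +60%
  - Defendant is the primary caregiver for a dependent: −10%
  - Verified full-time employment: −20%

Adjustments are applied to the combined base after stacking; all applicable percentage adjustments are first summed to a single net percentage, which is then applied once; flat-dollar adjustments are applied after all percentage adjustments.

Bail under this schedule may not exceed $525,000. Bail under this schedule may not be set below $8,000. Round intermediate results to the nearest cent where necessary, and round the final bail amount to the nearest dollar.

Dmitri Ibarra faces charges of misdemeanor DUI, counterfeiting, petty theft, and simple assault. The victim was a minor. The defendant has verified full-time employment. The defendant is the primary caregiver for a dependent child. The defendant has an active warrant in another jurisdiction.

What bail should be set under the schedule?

Base amounts from the schedule: misdemeanor DUI $1,500; counterfeiting $35,150; petty theft $1,600; simple assault $4,400.
Stacking rule: highest base plus $4,500 per additional charge. Highest is counterfeiting at $35,150; 3 additional charges → +$13,500. Combined base = $48,650.
Net percentage adjustment: +60% −10% −20% = +30%. $48,650 × 1.3 = $63,245.
Offense involved a minor victim (+$13,250 flat): $63,245 + $13,250 = $76,495.
$76,495 is within the $525,000 maximum.
$76,495 is at or above the $8,000 minimum.

$76,495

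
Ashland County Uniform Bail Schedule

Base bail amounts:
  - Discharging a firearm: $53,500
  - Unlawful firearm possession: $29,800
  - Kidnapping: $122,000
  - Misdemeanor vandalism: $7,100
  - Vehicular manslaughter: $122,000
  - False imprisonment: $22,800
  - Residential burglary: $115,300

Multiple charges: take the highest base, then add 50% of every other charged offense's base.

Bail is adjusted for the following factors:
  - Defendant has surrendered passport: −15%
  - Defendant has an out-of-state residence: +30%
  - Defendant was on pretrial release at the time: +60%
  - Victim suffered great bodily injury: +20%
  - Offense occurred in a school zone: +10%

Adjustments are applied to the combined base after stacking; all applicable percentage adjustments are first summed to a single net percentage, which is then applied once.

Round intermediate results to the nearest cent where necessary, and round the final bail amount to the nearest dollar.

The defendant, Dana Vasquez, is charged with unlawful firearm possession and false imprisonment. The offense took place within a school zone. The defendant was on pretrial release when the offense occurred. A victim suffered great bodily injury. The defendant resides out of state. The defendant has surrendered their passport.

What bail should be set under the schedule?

Base amounts from the schedule: unlawful firearm possession $29,800; false imprisonment $22,800.
Stacking rule: highest base plus 50% of each additional charge. Highest is unlawful firearm possession at $29,800. Additional: $22,800 × 50% = $11,400. Combined base = $29,800 + $11,400 = $41,200.
Net percentage adjustment: −15% +30% +60% +20% +10% = +105%. $41,200 × 2.05 = $84,460.

$84,460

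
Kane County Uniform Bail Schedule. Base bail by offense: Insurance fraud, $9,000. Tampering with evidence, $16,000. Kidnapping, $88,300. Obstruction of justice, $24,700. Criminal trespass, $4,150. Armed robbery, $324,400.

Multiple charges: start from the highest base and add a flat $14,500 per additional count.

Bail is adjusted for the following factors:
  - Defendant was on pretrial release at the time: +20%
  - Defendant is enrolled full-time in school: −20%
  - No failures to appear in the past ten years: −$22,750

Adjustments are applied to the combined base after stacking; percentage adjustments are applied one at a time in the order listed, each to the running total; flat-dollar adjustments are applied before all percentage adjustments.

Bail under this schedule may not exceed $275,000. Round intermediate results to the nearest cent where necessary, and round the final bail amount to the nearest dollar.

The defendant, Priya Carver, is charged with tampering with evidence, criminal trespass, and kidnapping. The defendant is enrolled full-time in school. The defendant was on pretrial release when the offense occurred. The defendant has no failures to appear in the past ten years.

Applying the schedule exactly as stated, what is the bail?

Base amounts from the schedule: tampering with evidence $16,000; criminal trespass $4,150; kidnapping $88,300.
Stacking rule: highest base plus $14,500 per additional charge. Highest is kidnapping at $88,300; 2 additional charges → +$29,000. Combined base = $117,300.
No failures to appear in the past ten years (−$22,750 flat): $117,300 − $22,750 = $94,550.
Defendant was on pretrial release at the time (+20%): $94,550 × 1.2 = $113,460.
Defendant is enrolled full-time in school (−20%): $113,460 × 0.8 = $90,768.
$90,768 is within the $275,000 maximum.

$90,768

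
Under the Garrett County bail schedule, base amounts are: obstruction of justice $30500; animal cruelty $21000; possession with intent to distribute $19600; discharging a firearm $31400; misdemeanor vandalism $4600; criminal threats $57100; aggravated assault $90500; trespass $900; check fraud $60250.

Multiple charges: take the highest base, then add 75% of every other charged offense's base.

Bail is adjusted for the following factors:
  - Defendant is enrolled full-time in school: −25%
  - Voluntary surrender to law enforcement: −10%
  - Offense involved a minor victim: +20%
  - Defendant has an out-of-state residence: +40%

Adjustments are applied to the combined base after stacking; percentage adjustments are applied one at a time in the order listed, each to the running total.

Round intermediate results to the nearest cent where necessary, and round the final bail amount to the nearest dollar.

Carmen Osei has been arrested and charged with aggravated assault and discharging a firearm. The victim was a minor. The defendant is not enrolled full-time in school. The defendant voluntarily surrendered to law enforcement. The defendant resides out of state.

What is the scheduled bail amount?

$172444

Base amounts from the schedule: aggravated assault $90500; discharging a firearm $31400.
Stacking rule: highest base plus 75% of each additional charge. Highest is aggravated assault at $90500. Additional: $31400 × 75% = $23550. Combined base = $90500 + $23550 = $114050.
Voluntary surrender to law enforcement (−10%): $114050 × 0.9 = $102645.
Offense involved a minor victim (+20%): $102645 × 1.2 = $123174.
Defendant has an out-of-state residence (+40%): $123174 × 1.4 = $172443.60.
Rounded to the nearest dollar: $172444.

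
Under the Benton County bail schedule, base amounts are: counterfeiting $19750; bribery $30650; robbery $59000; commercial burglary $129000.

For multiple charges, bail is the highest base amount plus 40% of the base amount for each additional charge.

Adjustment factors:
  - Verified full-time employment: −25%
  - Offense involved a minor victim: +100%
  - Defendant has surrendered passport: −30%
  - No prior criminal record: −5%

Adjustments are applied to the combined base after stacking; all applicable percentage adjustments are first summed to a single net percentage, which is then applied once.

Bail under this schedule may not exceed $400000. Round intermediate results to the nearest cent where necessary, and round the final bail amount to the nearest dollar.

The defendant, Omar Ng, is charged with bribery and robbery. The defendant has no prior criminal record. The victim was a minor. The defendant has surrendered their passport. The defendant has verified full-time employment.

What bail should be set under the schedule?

Base amounts from the schedule: bribery $30650; robbery $59000.
Stacking rule: highest base plus 40% of each additional charge. Highest is robbery at $59000. Additional: $30650 × 40% = $12260. Combined base = $59000 + $12260 = $71260.
Net percentage adjustment: −25% +100% −30% −5% = +40%. $71260 × 1.4 = $99764.
$99764 is within the $400000 maximum.

$99764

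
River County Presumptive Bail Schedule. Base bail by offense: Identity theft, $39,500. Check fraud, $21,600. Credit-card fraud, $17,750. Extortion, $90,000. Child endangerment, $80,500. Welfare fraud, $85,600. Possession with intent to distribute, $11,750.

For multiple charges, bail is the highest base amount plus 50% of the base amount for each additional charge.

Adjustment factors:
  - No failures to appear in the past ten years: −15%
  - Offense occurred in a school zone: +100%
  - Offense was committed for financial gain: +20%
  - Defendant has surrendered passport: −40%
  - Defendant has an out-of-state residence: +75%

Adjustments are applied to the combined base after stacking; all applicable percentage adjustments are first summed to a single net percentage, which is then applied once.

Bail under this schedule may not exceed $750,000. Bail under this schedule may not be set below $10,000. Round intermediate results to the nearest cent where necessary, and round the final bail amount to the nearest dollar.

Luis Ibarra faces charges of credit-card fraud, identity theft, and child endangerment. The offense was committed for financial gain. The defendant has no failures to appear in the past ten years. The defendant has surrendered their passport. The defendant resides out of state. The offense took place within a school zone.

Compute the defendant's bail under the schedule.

Base amounts from the schedule: credit-card fraud $17,750; identity theft $39,500; child endangerment $80,500.
Stacking rule: highest base plus 50% of each additional charge. Highest is child endangerment at $80,500. Additional: $17,750 × 50% = $8,875; $39,500 × 50% = $19,750. Combined base = $80,500 + $28,625 = $109,125.
Net percentage adjustment: −15% +100% +20% −40% +75% = +140%. $109,125 × 2.4 = $261,900.
$261,900 is within the $750,000 maximum.
$261,900 is at or above the $10,000 minimum.

$261,900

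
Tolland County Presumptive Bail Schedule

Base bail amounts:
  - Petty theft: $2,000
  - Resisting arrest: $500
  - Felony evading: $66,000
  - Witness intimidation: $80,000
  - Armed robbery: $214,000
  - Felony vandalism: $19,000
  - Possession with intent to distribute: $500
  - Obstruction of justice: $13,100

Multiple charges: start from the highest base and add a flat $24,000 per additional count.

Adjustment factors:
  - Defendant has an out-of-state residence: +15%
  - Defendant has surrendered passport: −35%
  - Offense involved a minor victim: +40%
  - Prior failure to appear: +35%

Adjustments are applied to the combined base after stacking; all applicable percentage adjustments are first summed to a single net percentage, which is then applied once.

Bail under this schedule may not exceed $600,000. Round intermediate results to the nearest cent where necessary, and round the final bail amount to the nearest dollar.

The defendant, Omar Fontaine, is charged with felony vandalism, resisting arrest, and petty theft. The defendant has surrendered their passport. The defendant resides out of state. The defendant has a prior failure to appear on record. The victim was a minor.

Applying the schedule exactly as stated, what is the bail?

$103,850

Base amounts from the schedule: felony vandalism $19,000; resisting arrest $500; petty theft $2,000.
Stacking rule: highest base plus $24,000 per additional charge. Highest is felony vandalism at $19,000; 2 additional charges → +$48,000. Combined base = $67,000.
Net percentage adjustment: +15% −35% +40% +35% = +55%. $67,000 × 1.55 = $103,850.
$103,850 is within the $600,000 maximum.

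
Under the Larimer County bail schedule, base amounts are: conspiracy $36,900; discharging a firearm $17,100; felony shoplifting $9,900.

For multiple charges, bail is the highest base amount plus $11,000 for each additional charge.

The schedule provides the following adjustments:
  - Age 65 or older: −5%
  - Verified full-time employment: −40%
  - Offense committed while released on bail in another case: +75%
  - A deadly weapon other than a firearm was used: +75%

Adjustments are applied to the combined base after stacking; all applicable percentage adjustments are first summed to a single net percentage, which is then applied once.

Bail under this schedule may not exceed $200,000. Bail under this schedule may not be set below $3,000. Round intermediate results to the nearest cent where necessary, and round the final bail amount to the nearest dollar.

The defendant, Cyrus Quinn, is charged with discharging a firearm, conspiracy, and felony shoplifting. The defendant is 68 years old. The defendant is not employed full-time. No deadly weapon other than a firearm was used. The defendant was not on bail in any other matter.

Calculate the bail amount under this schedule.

$55,955

Base amounts from the schedule: discharging a firearm $17,100; conspiracy $36,900; felony shoplifting $9,900.
Stacking rule: highest base plus $11,000 per additional charge. Highest is conspiracy at $36,900; 2 additional charges → +$22,000. Combined base = $58,900.
Age 65 or older (−5%): $58,900 × 0.95 = $55,955.
$55,955 is within the $200,000 maximum.
$55,955 is at or above the $3,000 minimum.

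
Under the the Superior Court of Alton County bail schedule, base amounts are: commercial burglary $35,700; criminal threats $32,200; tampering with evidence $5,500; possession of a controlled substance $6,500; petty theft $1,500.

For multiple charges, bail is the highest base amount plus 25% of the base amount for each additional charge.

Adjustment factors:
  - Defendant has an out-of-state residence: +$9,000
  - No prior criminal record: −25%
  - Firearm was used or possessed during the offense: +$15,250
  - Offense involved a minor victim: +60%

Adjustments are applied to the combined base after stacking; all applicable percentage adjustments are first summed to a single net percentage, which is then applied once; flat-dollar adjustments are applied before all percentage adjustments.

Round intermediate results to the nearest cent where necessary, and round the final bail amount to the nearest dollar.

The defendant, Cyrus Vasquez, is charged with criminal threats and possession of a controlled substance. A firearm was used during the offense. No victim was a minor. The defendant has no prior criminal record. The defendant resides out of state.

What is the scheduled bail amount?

$43,556

Base amounts from the schedule: criminal threats $32,200; possession of a controlled substance $6,500.
Stacking rule: highest base plus 25% of each additional charge. Highest is criminal threats at $32,200. Additional: $6,500 × 25% = $1,625. Combined base = $32,200 + $1,625 = $33,825.
Defendant has an out-of-state residence (+$9,000 flat): $33,825 + $9,000 = $42,825.
Firearm was used or possessed during the offense (+$15,250 flat): $42,825 + $15,250 = $58,075.
No prior criminal record (−25%): $58,075 × 0.75 = $43,556.25.
Rounded to the nearest dollar: $43,556.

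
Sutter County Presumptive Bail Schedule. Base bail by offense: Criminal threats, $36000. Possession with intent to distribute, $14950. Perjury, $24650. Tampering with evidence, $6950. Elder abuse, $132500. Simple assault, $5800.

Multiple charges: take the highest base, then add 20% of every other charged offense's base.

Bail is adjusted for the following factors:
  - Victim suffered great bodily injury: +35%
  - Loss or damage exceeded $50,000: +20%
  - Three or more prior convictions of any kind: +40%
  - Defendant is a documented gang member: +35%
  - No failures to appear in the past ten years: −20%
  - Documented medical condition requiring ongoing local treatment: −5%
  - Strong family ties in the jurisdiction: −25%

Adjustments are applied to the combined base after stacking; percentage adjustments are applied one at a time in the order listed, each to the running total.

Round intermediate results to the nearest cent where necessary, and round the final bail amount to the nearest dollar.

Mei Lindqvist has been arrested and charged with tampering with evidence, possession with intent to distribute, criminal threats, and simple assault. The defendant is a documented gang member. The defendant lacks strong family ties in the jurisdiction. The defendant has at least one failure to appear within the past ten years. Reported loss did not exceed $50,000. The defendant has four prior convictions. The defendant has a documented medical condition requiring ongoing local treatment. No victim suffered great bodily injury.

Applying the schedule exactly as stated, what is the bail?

$74585

Base amounts from the schedule: tampering with evidence $6950; possession with intent to distribute $14950; criminal threats $36000; simple assault $5800.
Stacking rule: highest base plus 20% of each additional charge. Highest is criminal threats at $36000. Additional: $6950 × 20% = $1390; $14950 × 20% = $2990; $5800 × 20% = $1160. Combined base = $36000 + $5540 = $41540.
Three or more prior convictions of any kind (+40%): $41540 × 1.4 = $58156.
Defendant is a documented gang member (+35%): $58156 × 1.35 = $78510.60.
Documented medical condition requiring ongoing local treatment (−5%): $78510.60 × 0.95 = $74585.07.
Rounded to the nearest dollar: $74585.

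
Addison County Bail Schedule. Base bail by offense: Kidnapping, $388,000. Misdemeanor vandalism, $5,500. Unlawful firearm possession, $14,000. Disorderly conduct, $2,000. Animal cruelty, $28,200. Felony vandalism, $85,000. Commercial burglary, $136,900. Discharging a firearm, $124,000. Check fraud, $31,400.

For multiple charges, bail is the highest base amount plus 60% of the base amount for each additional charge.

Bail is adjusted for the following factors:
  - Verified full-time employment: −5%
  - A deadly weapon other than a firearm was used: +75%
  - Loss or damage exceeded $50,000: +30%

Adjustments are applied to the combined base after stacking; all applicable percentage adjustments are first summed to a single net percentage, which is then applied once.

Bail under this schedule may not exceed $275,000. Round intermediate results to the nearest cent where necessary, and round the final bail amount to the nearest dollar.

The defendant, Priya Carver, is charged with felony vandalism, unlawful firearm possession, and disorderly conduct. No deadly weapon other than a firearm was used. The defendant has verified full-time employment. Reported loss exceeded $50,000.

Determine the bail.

$118,250

Base amounts from the schedule: felony vandalism $85,000; unlawful firearm possession $14,000; disorderly conduct $2,000.
Stacking rule: highest base plus 60% of each additional charge. Highest is felony vandalism at $85,000. Additional: $14,000 × 60% = $8,400; $2,000 × 60% = $1,200. Combined base = $85,000 + $9,600 = $94,600.
Net percentage adjustment: −5% +30% = +25%. $94,600 × 1.25 = $118,250.
$118,250 is within the $275,000 maximum.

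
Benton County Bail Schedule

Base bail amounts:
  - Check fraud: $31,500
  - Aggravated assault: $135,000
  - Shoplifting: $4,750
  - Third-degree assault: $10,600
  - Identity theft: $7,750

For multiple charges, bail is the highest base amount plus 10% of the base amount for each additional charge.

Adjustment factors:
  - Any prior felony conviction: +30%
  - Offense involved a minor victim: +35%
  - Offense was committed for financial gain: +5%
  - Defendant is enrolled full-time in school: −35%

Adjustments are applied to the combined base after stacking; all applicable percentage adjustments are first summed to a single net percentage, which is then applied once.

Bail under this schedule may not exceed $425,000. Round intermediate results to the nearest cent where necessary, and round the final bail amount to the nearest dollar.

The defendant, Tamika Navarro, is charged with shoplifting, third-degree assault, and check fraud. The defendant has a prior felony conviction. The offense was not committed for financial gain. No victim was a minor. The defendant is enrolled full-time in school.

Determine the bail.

$31,383

Base amounts from the schedule: shoplifting $4,750; third-degree assault $10,600; check fraud $31,500.
Stacking rule: highest base plus 10% of each additional charge. Highest is check fraud at $31,500. Additional: $4,750 × 10% = $475; $10,600 × 10% = $1,060. Combined base = $31,500 + $1,535 = $33,035.
Net percentage adjustment: +30% −35% = −5%. $33,035 × 0.95 = $31,383.25.
$31,383.25 is within the $425,000 maximum.
Rounded to the nearest dollar: $31,383.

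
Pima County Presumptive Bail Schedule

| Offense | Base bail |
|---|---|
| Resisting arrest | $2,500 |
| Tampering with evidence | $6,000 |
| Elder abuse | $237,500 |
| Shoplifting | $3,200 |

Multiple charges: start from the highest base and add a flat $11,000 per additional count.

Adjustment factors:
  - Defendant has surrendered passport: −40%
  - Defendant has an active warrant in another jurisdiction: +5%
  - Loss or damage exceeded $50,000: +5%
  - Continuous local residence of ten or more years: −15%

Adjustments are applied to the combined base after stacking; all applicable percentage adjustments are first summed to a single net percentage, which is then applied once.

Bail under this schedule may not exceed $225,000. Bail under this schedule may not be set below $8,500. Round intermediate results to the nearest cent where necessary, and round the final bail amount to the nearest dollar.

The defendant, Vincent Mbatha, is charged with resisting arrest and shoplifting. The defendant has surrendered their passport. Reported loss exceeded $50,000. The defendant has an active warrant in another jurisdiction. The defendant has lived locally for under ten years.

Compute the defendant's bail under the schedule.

$9,940

Base amounts from the schedule: resisting arrest $2,500; shoplifting $3,200.
Stacking rule: highest base plus $11,000 per additional charge. Highest is shoplifting at $3,200; 1 additional charge → +$11,000. Combined base = $14,200.
Net percentage adjustment: −40% +5% +5% = −30%. $14,200 × 0.7 = $9,940.
$9,940 is within the $225,000 maximum.
$9,940 is at or above the $8,500 minimum.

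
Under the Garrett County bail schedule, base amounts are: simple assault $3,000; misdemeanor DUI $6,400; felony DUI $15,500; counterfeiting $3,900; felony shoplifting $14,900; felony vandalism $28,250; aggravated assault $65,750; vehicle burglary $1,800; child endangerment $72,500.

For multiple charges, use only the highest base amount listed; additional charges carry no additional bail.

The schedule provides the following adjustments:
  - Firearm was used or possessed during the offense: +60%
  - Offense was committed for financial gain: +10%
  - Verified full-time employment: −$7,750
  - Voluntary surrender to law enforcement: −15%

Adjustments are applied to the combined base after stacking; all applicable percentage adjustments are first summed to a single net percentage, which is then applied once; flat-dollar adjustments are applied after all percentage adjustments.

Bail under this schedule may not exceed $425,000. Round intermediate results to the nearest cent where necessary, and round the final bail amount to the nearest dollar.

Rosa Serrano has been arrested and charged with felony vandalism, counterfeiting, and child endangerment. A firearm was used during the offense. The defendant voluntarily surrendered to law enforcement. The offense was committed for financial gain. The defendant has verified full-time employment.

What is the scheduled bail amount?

Base amounts from the schedule: felony vandalism $28,250; counterfeiting $3,900; child endangerment $72,500.
Stacking rule: use the highest base only. Highest is child endangerment at $72,500. Combined base = $72,500.
Net percentage adjustment: +60% +10% −15% = +55%. $72,500 × 1.55 = $112,375.
Verified full-time employment (−$7,750 flat): $112,375 − $7,750 = $104,625.
$104,625 is within the $425,000 maximum.

$104,625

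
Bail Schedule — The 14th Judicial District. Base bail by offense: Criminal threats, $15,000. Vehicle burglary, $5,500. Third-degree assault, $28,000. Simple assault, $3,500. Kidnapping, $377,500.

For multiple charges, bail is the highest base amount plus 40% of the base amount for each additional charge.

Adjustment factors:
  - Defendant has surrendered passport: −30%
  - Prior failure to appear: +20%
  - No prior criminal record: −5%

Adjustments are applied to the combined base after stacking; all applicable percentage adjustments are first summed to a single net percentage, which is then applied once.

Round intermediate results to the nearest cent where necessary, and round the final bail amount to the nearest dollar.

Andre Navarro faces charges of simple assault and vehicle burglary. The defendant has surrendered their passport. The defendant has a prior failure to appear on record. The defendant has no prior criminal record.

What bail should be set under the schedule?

Base amounts from the schedule: simple assault $3,500; vehicle burglary $5,500.
Stacking rule: highest base plus 40% of each additional charge. Highest is vehicle burglary at $5,500. Additional: $3,500 × 40% = $1,400. Combined base = $5,500 + $1,400 = $6,900.
Net percentage adjustment: −30% +20% −5% = −15%. $6,900 × 0.85 = $5,865.

$5,865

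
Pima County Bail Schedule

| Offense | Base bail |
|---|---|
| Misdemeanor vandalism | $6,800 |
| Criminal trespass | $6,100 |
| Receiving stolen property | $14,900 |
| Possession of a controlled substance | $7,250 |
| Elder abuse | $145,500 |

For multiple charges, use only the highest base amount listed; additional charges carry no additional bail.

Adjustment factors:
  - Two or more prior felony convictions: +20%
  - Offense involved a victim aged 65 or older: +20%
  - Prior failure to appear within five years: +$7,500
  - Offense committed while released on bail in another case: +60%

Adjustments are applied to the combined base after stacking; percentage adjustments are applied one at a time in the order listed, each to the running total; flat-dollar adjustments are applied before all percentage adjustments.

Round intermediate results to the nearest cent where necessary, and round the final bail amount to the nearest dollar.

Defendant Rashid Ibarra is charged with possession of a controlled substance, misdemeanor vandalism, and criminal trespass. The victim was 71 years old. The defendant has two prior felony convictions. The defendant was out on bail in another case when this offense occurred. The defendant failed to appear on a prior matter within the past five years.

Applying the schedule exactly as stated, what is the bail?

$33,984

Base amounts from the schedule: possession of a controlled substance $7,250; misdemeanor vandalism $6,800; criminal trespass $6,100.
Stacking rule: use the highest base only. Highest is possession of a controlled substance at $7,250. Combined base = $7,250.
Prior failure to appear within five years (+$7,500 flat): $7,250 + $7,500 = $14,750.
Two or more prior felony convictions (+20%): $14,750 × 1.2 = $17,700.
Offense involved a victim aged 65 or older (+20%): $17,700 × 1.2 = $21,240.
Offense committed while released on bail in another case (+60%): $21,240 × 1.6 = $33,984.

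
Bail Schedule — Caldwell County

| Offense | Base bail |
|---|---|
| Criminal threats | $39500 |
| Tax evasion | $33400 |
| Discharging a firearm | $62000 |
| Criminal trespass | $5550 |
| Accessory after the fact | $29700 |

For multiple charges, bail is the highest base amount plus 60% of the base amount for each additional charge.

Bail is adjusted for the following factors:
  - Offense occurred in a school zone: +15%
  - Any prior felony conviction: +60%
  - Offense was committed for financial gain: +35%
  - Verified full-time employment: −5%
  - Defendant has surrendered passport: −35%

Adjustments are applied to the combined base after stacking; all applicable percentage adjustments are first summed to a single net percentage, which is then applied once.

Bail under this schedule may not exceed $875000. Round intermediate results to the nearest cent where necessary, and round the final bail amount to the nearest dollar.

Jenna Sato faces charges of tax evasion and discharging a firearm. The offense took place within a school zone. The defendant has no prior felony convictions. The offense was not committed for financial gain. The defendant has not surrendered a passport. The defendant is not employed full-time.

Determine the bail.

$94346

Base amounts from the schedule: tax evasion $33400; discharging a firearm $62000.
Stacking rule: highest base plus 60% of each additional charge. Highest is discharging a firearm at $62000. Additional: $33400 × 60% = $20040. Combined base = $62000 + $20040 = $82040.
Offense occurred in a school zone (+15%): $82040 × 1.15 = $94346.
$94346 is within the $875000 maximum.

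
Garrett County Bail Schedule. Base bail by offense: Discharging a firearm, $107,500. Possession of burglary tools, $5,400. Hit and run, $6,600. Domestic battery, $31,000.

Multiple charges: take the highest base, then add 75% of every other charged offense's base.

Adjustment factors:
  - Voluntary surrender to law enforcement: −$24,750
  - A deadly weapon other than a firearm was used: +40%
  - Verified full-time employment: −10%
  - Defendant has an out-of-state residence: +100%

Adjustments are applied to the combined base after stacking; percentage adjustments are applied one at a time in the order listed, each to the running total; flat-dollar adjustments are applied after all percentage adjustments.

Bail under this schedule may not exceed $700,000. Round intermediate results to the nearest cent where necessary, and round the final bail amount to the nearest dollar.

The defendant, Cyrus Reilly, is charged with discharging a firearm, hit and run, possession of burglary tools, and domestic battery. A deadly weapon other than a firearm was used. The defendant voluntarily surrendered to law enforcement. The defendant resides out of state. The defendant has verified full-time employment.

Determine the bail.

$327,420

Base amounts from the schedule: discharging a firearm $107,500; hit and run $6,600; possession of burglary tools $5,400; domestic battery $31,000.
Stacking rule: highest base plus 75% of each additional charge. Highest is discharging a firearm at $107,500. Additional: $6,600 × 75% = $4,950; $5,400 × 75% = $4,050; $31,000 × 75% = $23,250. Combined base = $107,500 + $32,250 = $139,750.
A deadly weapon other than a firearm was used (+40%): $139,750 × 1.4 = $195,650.
Verified full-time employment (−10%): $195,650 × 0.9 = $176,085.
Defendant has an out-of-state residence (+100%): $176,085 × 2 = $352,170.
Voluntary surrender to law enforcement (−$24,750 flat): $352,170 − $24,750 = $327,420.
$327,420 is within the $700,000 maximum.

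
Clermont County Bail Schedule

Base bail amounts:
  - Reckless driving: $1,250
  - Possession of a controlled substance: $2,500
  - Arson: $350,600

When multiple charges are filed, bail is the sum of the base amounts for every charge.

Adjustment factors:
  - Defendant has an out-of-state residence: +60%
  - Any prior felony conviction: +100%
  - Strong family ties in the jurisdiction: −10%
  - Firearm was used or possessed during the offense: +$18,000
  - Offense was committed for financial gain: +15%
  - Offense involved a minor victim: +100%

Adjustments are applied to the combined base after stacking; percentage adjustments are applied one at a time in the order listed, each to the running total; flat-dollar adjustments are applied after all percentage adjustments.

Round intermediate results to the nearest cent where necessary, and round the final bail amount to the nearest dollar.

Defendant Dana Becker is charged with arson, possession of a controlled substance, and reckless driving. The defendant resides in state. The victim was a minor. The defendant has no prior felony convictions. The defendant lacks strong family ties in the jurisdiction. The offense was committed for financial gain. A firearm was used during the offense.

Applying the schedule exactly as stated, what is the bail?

Base amounts from the schedule: arson $350,600; possession of a controlled substance $2,500; reckless driving $1,250.
Stacking rule: sum of all bases. $350,600 + $2,500 + $1,250 = $354,350.
Offense was committed for financial gain (+15%): $354,350 × 1.15 = $407,502.50.
Offense involved a minor victim (+100%): $407,502.50 × 2 = $815,005.
Firearm was used or possessed during the offense (+$18,000 flat): $815,005 + $18,000 = $833,005.

$833,005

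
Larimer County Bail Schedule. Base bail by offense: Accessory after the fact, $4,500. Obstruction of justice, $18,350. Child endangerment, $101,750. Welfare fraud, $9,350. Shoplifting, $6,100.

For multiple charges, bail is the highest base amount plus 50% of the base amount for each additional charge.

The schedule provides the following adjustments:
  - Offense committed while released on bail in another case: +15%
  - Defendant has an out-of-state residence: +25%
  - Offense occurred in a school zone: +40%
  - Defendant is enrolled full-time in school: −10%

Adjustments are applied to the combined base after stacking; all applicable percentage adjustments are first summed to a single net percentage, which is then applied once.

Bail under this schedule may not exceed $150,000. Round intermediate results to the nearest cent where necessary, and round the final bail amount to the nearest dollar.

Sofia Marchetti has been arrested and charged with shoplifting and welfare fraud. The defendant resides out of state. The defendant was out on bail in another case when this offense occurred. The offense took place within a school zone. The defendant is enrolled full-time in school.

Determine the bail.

$21,080

Base amounts from the schedule: shoplifting $6,100; welfare fraud $9,350.
Stacking rule: highest base plus 50% of each additional charge. Highest is welfare fraud at $9,350. Additional: $6,100 × 50% = $3,050. Combined base = $9,350 + $3,050 = $12,400.
Net percentage adjustment: +15% +25% +40% −10% = +70%. $12,400 × 1.7 = $21,080.
$21,080 is within the $150,000 maximum.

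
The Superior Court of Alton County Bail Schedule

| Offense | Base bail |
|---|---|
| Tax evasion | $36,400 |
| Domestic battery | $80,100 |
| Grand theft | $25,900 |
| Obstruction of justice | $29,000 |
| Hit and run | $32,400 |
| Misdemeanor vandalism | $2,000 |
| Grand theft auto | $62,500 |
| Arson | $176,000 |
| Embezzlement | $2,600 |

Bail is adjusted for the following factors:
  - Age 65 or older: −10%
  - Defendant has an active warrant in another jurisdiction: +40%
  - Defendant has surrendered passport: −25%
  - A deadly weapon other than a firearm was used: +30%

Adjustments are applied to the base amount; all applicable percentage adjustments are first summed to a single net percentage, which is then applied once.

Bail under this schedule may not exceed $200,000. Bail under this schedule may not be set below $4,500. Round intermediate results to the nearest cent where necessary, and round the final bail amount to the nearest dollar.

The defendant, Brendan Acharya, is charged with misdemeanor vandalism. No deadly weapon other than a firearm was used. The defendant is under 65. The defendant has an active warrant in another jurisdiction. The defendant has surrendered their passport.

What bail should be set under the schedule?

Base amounts from the schedule: misdemeanor vandalism $2,000.
Single charge. Combined base = $2,000.
Net percentage adjustment: +40% −25% = +15%. $2,000 × 1.15 = $2,300.
$2,300 is within the $200,000 maximum.
Result $2,300 is below the minimum of $4,500; bail is set at the minimum $4,500.

$4,500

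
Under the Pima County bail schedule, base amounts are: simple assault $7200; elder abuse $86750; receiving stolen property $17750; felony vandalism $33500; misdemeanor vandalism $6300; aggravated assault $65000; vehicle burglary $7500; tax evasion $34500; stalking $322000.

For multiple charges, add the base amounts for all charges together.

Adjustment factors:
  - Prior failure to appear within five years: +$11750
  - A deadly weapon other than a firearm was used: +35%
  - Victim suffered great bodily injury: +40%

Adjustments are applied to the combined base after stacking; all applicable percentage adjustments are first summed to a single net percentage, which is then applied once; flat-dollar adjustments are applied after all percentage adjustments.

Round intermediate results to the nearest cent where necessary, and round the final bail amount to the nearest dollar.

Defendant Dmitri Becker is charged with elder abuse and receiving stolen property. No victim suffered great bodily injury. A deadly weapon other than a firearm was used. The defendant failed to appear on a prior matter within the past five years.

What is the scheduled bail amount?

$152825

Base amounts from the schedule: elder abuse $86750; receiving stolen property $17750.
Stacking rule: sum of all bases. $86750 + $17750 = $104500.
A deadly weapon other than a firearm was used (+35%): $104500 × 1.35 = $141075.
Prior failure to appear within five years (+$11750 flat): $141075 + $11750 = $152825.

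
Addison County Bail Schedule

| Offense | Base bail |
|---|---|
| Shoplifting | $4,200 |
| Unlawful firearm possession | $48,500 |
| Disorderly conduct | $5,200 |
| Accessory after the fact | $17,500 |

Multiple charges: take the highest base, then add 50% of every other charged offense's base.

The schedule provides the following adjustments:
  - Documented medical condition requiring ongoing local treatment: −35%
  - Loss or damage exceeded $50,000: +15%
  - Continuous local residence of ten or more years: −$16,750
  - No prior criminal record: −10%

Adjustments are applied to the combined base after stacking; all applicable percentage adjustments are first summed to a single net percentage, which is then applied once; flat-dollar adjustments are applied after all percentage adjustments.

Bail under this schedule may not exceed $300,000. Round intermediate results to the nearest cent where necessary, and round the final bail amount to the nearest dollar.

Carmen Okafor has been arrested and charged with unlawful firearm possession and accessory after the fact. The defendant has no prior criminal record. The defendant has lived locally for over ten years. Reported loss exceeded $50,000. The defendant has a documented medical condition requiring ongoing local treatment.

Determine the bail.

Base amounts from the schedule: unlawful firearm possession $48,500; accessory after the fact $17,500.
Stacking rule: highest base plus 50% of each additional charge. Highest is unlawful firearm possession at $48,500. Additional: $17,500 × 50% = $8,750. Combined base = $48,500 + $8,750 = $57,250.
Net percentage adjustment: −35% +15% −10% = −30%. $57,250 × 0.7 = $40,075.
Continuous local residence of ten or more years (−$16,750 flat): $40,075 − $16,750 = $23,325.
$23,325 is within the $300,000 maximum.

$23,325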